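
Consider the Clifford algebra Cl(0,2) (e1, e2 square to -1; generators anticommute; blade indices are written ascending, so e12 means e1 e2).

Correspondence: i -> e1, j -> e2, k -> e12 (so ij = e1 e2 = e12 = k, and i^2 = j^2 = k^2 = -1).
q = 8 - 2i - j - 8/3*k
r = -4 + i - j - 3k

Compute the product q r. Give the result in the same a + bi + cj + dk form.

In blades: q = 8 - 2*e1 - e2 - 8/3*e12, r = -4 + e1 - e2 - 3*e12.
Distribute q over r term by term (generator squares from the signature, products reordered to ascending indices): (8)*r = -32 + 8*e1 - 8*e2 - 24*e12; (-2*e1)*r = 2 + 8*e1 - 6*e2 + 2*e12; (-e2)*r = -1 + 3*e1 + 4*e2 + e12; (-8/3*e12)*r = -8 - 8/3*e1 - 8/3*e2 + 32/3*e12.
Sum: -39 + 49/3*e1 - 38/3*e2 - 31/3*e12; translating back through the correspondence:
Answer: -39 + 49/3*i - 38/3*j - 31/3*k


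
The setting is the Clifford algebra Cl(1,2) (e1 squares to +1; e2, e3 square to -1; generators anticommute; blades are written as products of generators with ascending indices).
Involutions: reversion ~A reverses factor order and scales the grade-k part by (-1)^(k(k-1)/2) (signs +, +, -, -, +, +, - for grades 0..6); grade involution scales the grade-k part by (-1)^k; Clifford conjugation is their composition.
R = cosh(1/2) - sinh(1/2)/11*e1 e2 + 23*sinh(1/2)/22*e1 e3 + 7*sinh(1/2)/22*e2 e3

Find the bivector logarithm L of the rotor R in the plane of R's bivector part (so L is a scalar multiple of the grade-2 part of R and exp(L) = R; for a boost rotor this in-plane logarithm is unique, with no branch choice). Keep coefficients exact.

The scalar part of R is cosh(1/2), which determines |rapidity| via cosh; the sign lives in the bivector part, and pairing them (bivector part over sinh of the rapidity = the plane) gives the unique in-plane L = rapidity * plane.
Concretely: cosh(rapidity) = cosh(1/2) gives rapidity = ±1/2, and since rapidity/sinh(rapidity) is even the sign is immaterial: L = (rapidity/sinh(rapidity)) * <R>_2 = (1/(2*sinh(1/2))) * <R>_2.
Answer: -1/22*e1 e2 + 23/44*e1 e3 + 7/44*e2 e3


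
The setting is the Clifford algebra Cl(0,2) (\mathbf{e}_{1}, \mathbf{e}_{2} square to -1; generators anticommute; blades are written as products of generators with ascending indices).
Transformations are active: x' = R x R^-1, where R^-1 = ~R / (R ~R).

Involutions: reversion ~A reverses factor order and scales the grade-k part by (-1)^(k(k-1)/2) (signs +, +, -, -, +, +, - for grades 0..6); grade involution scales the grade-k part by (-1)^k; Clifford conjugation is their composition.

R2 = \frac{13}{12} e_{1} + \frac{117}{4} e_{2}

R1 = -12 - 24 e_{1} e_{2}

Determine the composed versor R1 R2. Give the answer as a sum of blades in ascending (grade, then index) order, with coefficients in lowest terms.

Distribute over the terms of R1 (each basis-blade product reordered to ascending indices, repeated generators contracted through their squares):
(-12) R2 = -13 e_{1} - 351 e_{2}
(-24 e_{1} e_{2}) R2 = 702 e_{1} - 26 e_{2}
Summing the partial products and collecting blades:
Answer: 689 e_{1} - 377 e_{2}


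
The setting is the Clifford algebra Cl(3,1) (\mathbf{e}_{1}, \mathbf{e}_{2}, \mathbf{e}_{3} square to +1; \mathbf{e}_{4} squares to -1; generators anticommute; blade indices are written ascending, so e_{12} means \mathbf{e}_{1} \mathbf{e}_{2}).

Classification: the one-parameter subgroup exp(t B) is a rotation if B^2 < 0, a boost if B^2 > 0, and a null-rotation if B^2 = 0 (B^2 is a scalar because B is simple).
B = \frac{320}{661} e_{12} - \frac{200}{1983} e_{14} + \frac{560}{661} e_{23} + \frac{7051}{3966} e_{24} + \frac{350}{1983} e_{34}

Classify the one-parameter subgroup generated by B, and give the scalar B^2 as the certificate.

B^2 term by term: the squares give (\frac{320}{661})^2*(e_{12})^2 + (-\frac{200}{1983})^2*(e_{14})^2 + (\frac{560}{661})^2*(e_{23})^2 + (\frac{7051}{3966})^2*(e_{24})^2 + (\frac{350}{1983})^2*(e_{34})^2 = \frac{102400}{436921}*(-1) + \frac{40000}{3932289}*(+1) + \frac{313600}{436921}*(-1) + \frac{49716601}{15729156}*(+1) + \frac{122500}{3932289}*(+1) = \frac{9}{4} (each basis 2-blade squares to minus the product of its generators' squares); cross terms between blades sharing an index anticommute and cancel; the commuting (index-disjoint) pairs give grade-4 terms 2*c*c'*(blade product), which cancel blade by blade — e_{1234}: \frac{224000}{1310763} - \frac{224000}{1310763} = 0 — confirming B is simple. So B^2 = \frac{9}{4}.
Answer: boost, certificate B^2 = \frac{9}{4}. The scalar \frac{9}{4} is the complete invariant here: its sign names the subgroup type.


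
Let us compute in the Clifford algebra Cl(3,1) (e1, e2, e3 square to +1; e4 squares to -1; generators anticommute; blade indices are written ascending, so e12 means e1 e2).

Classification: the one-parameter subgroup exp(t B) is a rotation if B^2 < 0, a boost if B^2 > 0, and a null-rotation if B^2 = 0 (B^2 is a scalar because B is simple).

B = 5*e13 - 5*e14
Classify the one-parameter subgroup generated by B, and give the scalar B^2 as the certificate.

B^2 term by term: the squares give (5)^2*(e13)^2 + (-5)^2*(e14)^2 = 25*(-1) + 25*(+1) = 0 (each basis 2-blade squares to minus the product of its generators' squares); cross terms between blades sharing an index anticommute and cancel. So B^2 = 0.
Answer: null-rotation, certificate B^2 = 0. Certificate logic: 0 is a conjugation-invariant scalar, so its sign fixes rotation versus boost versus null-rotation outright.


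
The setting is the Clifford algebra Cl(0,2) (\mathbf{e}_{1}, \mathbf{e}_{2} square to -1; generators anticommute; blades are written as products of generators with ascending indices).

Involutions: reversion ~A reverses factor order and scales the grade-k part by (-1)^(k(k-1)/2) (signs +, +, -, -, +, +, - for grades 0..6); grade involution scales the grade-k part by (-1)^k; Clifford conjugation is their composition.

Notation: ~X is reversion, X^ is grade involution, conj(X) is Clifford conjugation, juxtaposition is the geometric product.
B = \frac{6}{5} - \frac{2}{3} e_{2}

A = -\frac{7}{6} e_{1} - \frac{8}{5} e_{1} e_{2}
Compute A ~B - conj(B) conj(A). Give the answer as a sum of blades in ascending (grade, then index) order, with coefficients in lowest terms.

first term: -\frac{37}{15} e_{1} - \frac{257}{225} e_{1} e_{2}
second term: \frac{37}{15} e_{1} + \frac{257}{225} e_{1} e_{2}
Answer: -\frac{74}{15} e_{1} - \frac{514}{225} e_{1} e_{2}


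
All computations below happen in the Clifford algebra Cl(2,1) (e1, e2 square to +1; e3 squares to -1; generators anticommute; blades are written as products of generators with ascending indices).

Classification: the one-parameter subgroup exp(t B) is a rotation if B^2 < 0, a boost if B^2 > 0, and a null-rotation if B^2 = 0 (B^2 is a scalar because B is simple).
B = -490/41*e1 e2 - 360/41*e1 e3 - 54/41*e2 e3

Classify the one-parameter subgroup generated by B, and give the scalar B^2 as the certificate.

B^2 term by term: the squares give (-490/41)^2*(e1 e2)^2 + (-360/41)^2*(e1 e3)^2 + (-54/41)^2*(e2 e3)^2 = 240100/1681*(-1) + 129600/1681*(+1) + 2916/1681*(+1) = -64 (each basis 2-blade squares to minus the product of its generators' squares); cross terms between blades sharing an index anticommute and cancel. So B^2 = -64.
Answer: rotation, certificate B^2 = -64. No conjugation can change B^2 = -64; the sign gives the class.


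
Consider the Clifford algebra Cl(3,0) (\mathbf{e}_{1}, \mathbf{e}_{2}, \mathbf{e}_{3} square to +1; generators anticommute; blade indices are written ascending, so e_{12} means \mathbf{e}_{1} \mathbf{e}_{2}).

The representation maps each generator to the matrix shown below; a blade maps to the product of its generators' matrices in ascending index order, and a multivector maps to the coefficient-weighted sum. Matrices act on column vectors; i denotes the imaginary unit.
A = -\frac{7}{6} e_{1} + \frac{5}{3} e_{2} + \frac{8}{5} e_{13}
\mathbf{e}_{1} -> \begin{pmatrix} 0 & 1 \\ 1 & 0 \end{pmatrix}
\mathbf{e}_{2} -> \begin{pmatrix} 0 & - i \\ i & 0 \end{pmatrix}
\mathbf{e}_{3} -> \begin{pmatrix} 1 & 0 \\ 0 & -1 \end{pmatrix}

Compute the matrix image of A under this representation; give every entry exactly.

Bivector images (products of the table entries): rho(e_{13}) = rho(\mathbf{e}_{1})rho(\mathbf{e}_{3}) = \begin{pmatrix} 0 & -1 \\ 1 & 0 \end{pmatrix}.
M = (-\frac{7}{6})*rho(e_{1}) + (\frac{5}{3})*rho(e_{2}) + (\frac{8}{5})*rho(e_{13}), summed entrywise:
Answer: \begin{pmatrix} 0 & - \frac{83}{30} - \frac{5 i}{3} \\ \frac{13}{30} + \frac{5 i}{3} & 0 \end{pmatrix}


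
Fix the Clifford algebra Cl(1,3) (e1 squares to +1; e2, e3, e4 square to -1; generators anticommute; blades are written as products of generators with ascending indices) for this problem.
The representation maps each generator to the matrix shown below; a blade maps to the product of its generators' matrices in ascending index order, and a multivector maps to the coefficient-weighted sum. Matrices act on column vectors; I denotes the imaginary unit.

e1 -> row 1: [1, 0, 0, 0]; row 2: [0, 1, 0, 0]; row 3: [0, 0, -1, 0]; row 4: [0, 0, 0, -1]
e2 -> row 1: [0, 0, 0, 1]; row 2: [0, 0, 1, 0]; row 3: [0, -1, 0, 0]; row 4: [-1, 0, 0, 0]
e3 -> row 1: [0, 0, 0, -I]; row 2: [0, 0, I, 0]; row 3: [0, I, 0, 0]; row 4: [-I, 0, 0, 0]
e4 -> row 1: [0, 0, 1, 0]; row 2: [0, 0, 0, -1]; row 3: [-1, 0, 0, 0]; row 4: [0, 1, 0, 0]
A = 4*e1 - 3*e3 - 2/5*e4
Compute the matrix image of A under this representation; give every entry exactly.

M = (4)*rho(e1) + (-3)*rho(e3) + (-2/5)*rho(e4), summed entrywise:
Answer: row 1: [4, 0, -2/5, 3*I]; row 2: [0, 4, -3*I, 2/5]; row 3: [2/5, -3*I, -4, 0]; row 4: [3*I, -2/5, 0, -4]


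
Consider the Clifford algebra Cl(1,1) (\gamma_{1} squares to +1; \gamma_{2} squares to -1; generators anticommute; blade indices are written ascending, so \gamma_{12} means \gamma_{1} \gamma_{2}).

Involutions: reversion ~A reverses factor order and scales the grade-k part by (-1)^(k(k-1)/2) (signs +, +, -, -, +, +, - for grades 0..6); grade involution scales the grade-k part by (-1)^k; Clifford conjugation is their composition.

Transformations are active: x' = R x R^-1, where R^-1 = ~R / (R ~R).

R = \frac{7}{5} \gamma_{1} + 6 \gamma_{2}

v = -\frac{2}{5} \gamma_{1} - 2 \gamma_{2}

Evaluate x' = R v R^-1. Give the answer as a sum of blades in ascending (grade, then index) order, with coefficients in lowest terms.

~R = \frac{7}{5} \gamma_{1} + 6 \gamma_{2}, and R ~R = -\frac{851}{25}, so R^-1 = ~R / (-\frac{851}{25}).
R v = \frac{286}{25} - \frac{2}{5} \gamma_{12}
Answer: -\frac{2302}{4255} \gamma_{1} - \frac{1730}{851} \gamma_{2}


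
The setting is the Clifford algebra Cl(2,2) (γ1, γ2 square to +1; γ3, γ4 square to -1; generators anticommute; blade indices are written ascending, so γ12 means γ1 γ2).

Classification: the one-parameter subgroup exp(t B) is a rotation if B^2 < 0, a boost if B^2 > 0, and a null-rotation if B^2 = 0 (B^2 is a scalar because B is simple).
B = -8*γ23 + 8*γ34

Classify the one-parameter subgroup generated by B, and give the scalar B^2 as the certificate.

B^2 term by term: the squares give (-8)^2*(γ23)^2 + (8)^2*(γ34)^2 = 64*(+1) + 64*(-1) = 0 (each basis 2-blade squares to minus the product of its generators' squares); cross terms between blades sharing an index anticommute and cancel. So B^2 = 0.
Answer: null-rotation, certificate B^2 = 0. Key observation: B^2 = 0 is a conjugation invariant, so its sign decides the class regardless of the surface form of B.


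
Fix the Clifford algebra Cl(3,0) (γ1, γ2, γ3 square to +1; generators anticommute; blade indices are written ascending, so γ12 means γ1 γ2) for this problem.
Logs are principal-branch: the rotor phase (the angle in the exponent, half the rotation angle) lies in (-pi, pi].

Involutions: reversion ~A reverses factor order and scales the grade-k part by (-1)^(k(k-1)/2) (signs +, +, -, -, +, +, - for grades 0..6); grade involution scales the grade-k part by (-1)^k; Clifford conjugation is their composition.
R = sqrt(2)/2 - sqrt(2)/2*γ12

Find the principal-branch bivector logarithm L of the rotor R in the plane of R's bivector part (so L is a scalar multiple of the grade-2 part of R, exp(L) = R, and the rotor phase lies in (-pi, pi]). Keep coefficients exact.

The scalar part of R is sqrt(2)/2, which pins the rotor phase on the principal branch; dividing the bivector part by the sine of that phase recovers the unit plane, and L is the phase times that plane.
Concretely: cos(phase) = sqrt(2)/2 gives phase = ±pi/4, and since phase/sin(phase) is even the sign is immaterial: L = (phase/sin(phase)) * <R>_2 = (sqrt(2)*pi/4) * <R>_2.
Answer: -pi/4*γ12


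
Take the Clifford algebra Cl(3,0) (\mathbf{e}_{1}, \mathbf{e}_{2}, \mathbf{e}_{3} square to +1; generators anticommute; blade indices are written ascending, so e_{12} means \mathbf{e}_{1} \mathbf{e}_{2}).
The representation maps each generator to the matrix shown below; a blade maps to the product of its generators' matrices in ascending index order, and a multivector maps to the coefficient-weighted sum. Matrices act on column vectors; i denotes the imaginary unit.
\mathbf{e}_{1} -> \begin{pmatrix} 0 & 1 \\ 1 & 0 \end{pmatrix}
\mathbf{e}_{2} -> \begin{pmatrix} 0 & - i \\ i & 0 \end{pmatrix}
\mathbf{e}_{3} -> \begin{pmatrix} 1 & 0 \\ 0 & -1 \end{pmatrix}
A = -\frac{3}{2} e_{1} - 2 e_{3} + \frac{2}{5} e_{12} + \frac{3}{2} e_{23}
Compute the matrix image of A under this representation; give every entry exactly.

Bivector images (products of the table entries): rho(e_{12}) = rho(\mathbf{e}_{1})rho(\mathbf{e}_{2}) = \begin{pmatrix} i & 0 \\ 0 & - i \end{pmatrix}; rho(e_{23}) = rho(\mathbf{e}_{2})rho(\mathbf{e}_{3}) = \begin{pmatrix} 0 & i \\ i & 0 \end{pmatrix}.
M = (-\frac{3}{2})*rho(e_{1}) + (-2)*rho(e_{3}) + (\frac{2}{5})*rho(e_{12}) + (\frac{3}{2})*rho(e_{23}), summed entrywise:
Answer: \begin{pmatrix} -2 + \frac{2 i}{5} & - \frac{3}{2} + \frac{3 i}{2} \\ - \frac{3}{2} + \frac{3 i}{2} & 2 - \frac{2 i}{5} \end{pmatrix}


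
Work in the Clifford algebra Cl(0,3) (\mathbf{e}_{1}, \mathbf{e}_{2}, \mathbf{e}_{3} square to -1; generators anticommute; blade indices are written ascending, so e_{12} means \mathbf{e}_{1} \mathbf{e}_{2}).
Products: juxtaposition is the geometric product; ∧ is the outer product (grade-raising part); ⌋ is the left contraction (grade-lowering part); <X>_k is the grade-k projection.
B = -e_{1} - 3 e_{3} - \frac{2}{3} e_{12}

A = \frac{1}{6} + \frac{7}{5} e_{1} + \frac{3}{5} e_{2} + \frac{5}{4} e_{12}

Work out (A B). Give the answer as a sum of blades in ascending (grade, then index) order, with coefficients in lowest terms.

step 1: \frac{67}{30} - \frac{17}{30} e_{1} - \frac{19}{60} e_{2} - \frac{1}{2} e_{3} + \frac{22}{45} e_{12} - \frac{21}{5} e_{13} - \frac{9}{5} e_{23} - \frac{15}{4} e_{123}
Answer: \frac{67}{30} - \frac{17}{30} e_{1} - \frac{19}{60} e_{2} - \frac{1}{2} e_{3} + \frac{22}{45} e_{12} - \frac{21}{5} e_{13} - \frac{9}{5} e_{23} - \frac{15}{4} e_{123}


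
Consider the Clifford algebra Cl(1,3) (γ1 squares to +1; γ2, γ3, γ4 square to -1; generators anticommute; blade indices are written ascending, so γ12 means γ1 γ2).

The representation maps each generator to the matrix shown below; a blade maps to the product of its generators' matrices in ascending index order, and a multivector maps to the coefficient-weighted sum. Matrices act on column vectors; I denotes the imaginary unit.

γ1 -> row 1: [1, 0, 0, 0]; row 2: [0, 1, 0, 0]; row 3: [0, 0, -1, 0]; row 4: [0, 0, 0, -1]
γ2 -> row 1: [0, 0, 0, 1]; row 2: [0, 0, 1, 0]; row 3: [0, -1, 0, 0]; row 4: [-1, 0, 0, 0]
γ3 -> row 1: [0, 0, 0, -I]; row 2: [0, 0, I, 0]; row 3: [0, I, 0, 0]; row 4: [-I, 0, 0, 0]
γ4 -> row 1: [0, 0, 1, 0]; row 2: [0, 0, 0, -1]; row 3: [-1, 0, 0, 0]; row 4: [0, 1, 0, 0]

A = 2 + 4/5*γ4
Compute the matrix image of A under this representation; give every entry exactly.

M = (2)*1 + (4/5)*rho(γ4), summed entrywise (1 is the identity matrix):
Answer: row 1: [2, 0, 4/5, 0]; row 2: [0, 2, 0, -4/5]; row 3: [-4/5, 0, 2, 0]; row 4: [0, 4/5, 0, 2]


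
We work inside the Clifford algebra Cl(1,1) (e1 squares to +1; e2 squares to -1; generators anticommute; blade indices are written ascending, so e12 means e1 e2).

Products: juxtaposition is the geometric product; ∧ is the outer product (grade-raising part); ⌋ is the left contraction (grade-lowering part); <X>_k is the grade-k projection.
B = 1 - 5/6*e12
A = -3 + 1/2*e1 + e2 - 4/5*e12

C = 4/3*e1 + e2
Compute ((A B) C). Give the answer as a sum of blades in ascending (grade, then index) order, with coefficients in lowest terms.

step 1: -7/3 - 1/3*e1 + 7/12*e2 + 17/10*e12
step 2: -37/36 - 433/90*e1 - 23/5*e2 - 10/9*e12
Answer: -37/36 - 433/90*e1 - 23/5*e2 - 10/9*e12


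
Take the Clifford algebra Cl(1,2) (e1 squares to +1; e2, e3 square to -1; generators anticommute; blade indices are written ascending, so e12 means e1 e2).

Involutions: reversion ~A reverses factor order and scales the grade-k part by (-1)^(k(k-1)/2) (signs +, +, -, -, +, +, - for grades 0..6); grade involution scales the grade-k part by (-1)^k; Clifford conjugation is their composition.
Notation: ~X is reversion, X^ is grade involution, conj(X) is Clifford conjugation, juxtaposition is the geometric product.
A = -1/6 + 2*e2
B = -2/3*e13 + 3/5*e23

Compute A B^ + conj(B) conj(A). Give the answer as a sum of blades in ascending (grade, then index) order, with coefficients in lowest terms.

first term: -6/5*e3 + 1/9*e13 - 1/10*e23 + 4/3*e123
second term: 6/5*e3 - 1/9*e13 + 1/10*e23 + 4/3*e123
Answer: 8/3*e123


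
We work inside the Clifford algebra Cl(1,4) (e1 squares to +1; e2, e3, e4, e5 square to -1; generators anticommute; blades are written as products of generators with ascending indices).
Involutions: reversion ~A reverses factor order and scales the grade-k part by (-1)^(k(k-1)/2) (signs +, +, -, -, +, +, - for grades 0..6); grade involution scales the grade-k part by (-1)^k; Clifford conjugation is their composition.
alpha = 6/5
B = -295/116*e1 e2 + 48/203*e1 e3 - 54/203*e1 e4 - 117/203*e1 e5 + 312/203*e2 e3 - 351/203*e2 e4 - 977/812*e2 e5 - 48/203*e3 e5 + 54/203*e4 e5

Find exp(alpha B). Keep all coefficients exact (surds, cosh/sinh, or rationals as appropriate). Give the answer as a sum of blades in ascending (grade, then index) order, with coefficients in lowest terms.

B^2 term by term: the squares give (-295/116)^2*(e1 e2)^2 + (48/203)^2*(e1 e3)^2 + (-54/203)^2*(e1 e4)^2 + (-117/203)^2*(e1 e5)^2 + (312/203)^2*(e2 e3)^2 + (-351/203)^2*(e2 e4)^2 + (-977/812)^2*(e2 e5)^2 + (-48/203)^2*(e3 e5)^2 + (54/203)^2*(e4 e5)^2 = 87025/13456*(+1) + 2304/41209*(+1) + 2916/41209*(+1) + 13689/41209*(+1) + 97344/41209*(-1) + 123201/41209*(-1) + 954529/659344*(-1) + 2304/41209*(-1) + 2916/41209*(-1) = 0 (each basis 2-blade squares to minus the product of its generators' squares); cross terms between blades sharing an index anticommute and cancel; the commuting (index-disjoint) pairs give grade-4 terms 2*c*c'*(blade product), which cancel blade by blade — e1 e2 e3 e4: 33696/41209 - 33696/41209 = 0; e1 e2 e3 e5: 7080/5887 + 23448/41209 - 73008/41209 = 0; e1 e2 e4 e5: -7965/5887 - 26379/41209 + 82134/41209 = 0; e1 e3 e4 e5: 5184/41209 - 5184/41209 = 0; e2 e3 e4 e5: 33696/41209 - 33696/41209 = 0 — confirming B is simple. So B^2 = 0.
B^2 = 0, hence only two terms survive: exp(alpha B) = 1 + alpha B (parabolic case).
Answer: 1 - 177/58*e1 e2 + 288/1015*e1 e3 - 324/1015*e1 e4 - 702/1015*e1 e5 + 1872/1015*e2 e3 - 2106/1015*e2 e4 - 2931/2030*e2 e5 - 288/1015*e3 e5 + 324/1015*e4 e5


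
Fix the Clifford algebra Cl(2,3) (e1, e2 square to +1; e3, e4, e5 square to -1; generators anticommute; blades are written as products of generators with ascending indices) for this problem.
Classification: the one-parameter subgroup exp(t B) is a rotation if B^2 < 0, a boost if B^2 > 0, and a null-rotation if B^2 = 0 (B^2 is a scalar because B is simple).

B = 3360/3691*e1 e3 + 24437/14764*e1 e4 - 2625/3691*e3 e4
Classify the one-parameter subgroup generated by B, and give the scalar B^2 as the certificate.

B^2 term by term: the squares give (3360/3691)^2*(e1 e3)^2 + (24437/14764)^2*(e1 e4)^2 + (-2625/3691)^2*(e3 e4)^2 = 11289600/13623481*(+1) + 597166969/217975696*(+1) + 6890625/13623481*(-1) = 49/16 (each basis 2-blade squares to minus the product of its generators' squares); cross terms between blades sharing an index anticommute and cancel. So B^2 = 49/16.
Answer: boost, certificate B^2 = 49/16. Why this suffices: the scalar 49/16 survives any versor conjugation, so its sign alone determines the class however B is presented.


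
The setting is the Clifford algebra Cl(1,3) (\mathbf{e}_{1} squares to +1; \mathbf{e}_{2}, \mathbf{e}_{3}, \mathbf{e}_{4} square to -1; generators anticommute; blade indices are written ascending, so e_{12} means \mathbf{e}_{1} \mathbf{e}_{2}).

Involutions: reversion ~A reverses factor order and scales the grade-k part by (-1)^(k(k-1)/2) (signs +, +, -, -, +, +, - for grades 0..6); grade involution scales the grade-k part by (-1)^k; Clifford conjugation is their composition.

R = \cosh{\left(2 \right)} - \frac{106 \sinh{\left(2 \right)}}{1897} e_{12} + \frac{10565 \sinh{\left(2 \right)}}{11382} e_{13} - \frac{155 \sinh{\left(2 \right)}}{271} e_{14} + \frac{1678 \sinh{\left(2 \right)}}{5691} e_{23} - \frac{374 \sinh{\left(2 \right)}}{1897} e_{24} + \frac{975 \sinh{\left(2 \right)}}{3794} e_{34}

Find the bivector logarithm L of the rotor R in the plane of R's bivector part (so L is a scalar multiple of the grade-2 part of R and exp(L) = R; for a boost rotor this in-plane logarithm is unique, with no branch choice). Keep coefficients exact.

The scalar part of R is \cosh{\left(2 \right)}, giving the rapidity magnitude (cosh is even); the bivector part supplies orientation, its quotient by sinh of the rapidity is the plane, and L = rapidity * plane — unique in that plane, since flipping both signs leaves L unchanged.
Concretely: cosh(rapidity) = \cosh{\left(2 \right)} gives rapidity = ±2, and since rapidity/sinh(rapidity) is even the sign is immaterial: L = (rapidity/sinh(rapidity)) * <R>_2 = (\frac{2}{\sinh{\left(2 \right)}}) * <R>_2.
Answer: - \frac{212}{1897} e_{12} + \frac{10565}{5691} e_{13} - \frac{310}{271} e_{14} + \frac{3356}{5691} e_{23} - \frac{748}{1897} e_{24} + \frac{975}{1897} e_{34}


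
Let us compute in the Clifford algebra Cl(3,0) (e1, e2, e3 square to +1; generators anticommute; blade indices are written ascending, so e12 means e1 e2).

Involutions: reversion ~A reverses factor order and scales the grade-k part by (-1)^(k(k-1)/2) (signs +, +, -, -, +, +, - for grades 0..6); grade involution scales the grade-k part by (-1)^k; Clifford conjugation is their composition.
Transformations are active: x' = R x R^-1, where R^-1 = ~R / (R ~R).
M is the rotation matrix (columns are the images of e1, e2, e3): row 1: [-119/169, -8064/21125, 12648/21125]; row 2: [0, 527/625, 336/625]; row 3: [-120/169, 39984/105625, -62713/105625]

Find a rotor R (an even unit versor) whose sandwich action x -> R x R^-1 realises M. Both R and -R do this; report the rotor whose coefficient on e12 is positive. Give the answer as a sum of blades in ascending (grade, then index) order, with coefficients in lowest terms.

Method: write R = a + b12*e12 + b13*e13 + b23*e23 with a^2 + b12^2 + b13^2 + b23^2 = 1 (so R^-1 = ~R). Expanding the columns R e_j ~R gives tr M = 4a^2 - 1 and, from the antisymmetric part, M21 - M12 = -4a*b12, M13 - M31 = 4a*b13, M32 - M23 = -4a*b23.
Here tr M = -1921/4225, so a^2 = (1 + tr M)/4 = 576/4225 and a = ±24/65. Taking a = 24/65: M21 - M12 = 8064/21125, M13 - M31 = 27648/21125, M32 - M23 = -672/4225, giving b12 = -84/325, b13 = 288/325, b23 = 7/65, i.e. R = 24/65 - 84/325*e12 + 288/325*e13 + 7/65*e23.
Its e12 coefficient is negative, so report the other preimage -R.
Answer: -24/65 + 84/325*e12 - 288/325*e13 - 7/65*e23. Why the constraint matters: R and -R act identically through the sandwich — M has trace -1921/4225 either way — so only the sign condition on e12 picks one of the two preimages.


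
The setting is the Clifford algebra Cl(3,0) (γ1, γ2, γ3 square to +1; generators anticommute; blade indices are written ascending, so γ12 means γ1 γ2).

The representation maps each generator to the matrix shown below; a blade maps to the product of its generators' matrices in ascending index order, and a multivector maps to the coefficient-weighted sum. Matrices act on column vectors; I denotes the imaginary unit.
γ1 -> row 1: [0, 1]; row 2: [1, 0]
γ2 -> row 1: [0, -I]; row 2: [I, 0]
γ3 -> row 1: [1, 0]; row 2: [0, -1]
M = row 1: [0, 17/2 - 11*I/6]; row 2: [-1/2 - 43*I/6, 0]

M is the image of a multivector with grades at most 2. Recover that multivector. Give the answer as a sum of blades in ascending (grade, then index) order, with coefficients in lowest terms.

Method: 1, rho(γ1), rho(γ2), rho(γ3) form a trace-orthogonal basis of the 2x2 complex matrices (tr(X Y) = 2 if X = Y, else 0), so M = m0*1 + m1*rho(γ1) + m2*rho(γ2) + m3*rho(γ3) with m0 = tr(M)/2 = 0, m1 = tr(M rho(γ1))/2 = 4 - 9*I/2, m2 = tr(M rho(γ2))/2 = -8/3 + 9*I/2, m3 = tr(M rho(γ3))/2 = 0.
Multiplying table entries, the bivector images are rho(γ12) = I*rho(γ3), rho(γ13) = -I*rho(γ2), rho(γ23) = I*rho(γ1); with real blade coefficients the real parts of m0..m3 are the coefficients of 1, γ1, γ2, γ3 and the imaginary parts give the bivectors (γ23: Im m1, γ13: -Im m2, γ12: Im m3).
Answer: 4*γ1 - 8/3*γ2 - 9/2*γ13 - 9/2*γ23


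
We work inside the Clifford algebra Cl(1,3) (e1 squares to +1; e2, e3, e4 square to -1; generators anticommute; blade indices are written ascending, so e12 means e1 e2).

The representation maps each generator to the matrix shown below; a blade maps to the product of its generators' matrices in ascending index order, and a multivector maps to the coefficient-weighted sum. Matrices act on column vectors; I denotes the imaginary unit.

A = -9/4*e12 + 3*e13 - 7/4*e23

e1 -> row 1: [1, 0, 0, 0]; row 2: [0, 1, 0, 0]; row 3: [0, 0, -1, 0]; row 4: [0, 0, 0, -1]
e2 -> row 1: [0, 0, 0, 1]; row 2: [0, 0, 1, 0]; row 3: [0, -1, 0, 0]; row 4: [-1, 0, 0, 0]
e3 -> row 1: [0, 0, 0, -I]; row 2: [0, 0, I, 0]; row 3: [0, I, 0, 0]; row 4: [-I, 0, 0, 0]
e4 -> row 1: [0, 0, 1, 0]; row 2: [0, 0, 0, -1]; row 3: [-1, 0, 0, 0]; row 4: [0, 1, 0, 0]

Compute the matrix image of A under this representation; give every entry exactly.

Bivector images (products of the table entries): rho(e12) = rho(e1)rho(e2) = row 1: [0, 0, 0, 1]; row 2: [0, 0, 1, 0]; row 3: [0, 1, 0, 0]; row 4: [1, 0, 0, 0]; rho(e13) = rho(e1)rho(e3) = row 1: [0, 0, 0, -I]; row 2: [0, 0, I, 0]; row 3: [0, -I, 0, 0]; row 4: [I, 0, 0, 0]; rho(e23) = rho(e2)rho(e3) = row 1: [-I, 0, 0, 0]; row 2: [0, I, 0, 0]; row 3: [0, 0, -I, 0]; row 4: [0, 0, 0, I].
M = (-9/4)*rho(e12) + (3)*rho(e13) + (-7/4)*rho(e23), summed entrywise:
Answer: row 1: [7*I/4, 0, 0, -9/4 - 3*I]; row 2: [0, -7*I/4, -9/4 + 3*I, 0]; row 3: [0, -9/4 - 3*I, 7*I/4, 0]; row 4: [-9/4 + 3*I, 0, 0, -7*I/4]


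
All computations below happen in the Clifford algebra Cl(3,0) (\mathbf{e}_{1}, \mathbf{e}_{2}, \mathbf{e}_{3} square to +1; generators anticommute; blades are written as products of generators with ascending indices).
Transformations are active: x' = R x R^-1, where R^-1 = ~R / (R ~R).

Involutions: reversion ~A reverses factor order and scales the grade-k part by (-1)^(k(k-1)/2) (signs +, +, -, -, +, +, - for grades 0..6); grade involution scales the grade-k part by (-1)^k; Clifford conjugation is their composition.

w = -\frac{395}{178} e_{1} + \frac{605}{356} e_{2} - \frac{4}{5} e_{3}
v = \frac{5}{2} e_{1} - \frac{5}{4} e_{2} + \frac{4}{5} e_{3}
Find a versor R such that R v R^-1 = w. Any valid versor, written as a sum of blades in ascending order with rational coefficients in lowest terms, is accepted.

Key observation: q(v) = q(w) = \frac{3381}{400} (sandwiches preserve the norm), so R = v + w = \frac{25}{89} e_{1} + \frac{40}{89} e_{2} works whenever it is invertible — the component of v along it is kept and (v - w)/2 reverses, sending v to w.
Answer: \frac{25}{89} e_{1} + \frac{40}{89} e_{2}


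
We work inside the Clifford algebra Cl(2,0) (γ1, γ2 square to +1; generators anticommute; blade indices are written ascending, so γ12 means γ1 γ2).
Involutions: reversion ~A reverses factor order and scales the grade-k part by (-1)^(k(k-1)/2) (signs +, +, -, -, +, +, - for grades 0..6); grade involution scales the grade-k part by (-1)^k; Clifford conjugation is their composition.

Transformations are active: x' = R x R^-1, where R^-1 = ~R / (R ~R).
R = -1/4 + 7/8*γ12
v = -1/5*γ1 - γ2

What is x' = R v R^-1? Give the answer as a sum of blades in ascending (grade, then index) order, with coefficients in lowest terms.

~R = -1/4 - 7/8*γ12, and R ~R = 53/64, so R^-1 = ~R / (53/64).
R v = -33/40*γ1 + 17/40*γ2
Answer: 37/53*γ1 + 197/265*γ2


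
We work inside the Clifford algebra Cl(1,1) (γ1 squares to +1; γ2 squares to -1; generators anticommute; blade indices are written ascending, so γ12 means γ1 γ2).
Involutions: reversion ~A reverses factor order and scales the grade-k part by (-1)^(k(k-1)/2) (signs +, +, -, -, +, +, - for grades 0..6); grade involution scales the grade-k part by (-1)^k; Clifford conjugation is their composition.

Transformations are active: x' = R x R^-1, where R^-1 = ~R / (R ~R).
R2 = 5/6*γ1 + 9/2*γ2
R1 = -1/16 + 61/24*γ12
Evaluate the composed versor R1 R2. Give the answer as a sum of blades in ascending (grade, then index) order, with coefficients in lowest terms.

Distribute over the terms of R1 (each basis-blade product reordered to ascending indices, repeated generators contracted through their squares):
(-1/16) R2 = -5/96*γ1 - 9/32*γ2
(61/24*γ12) R2 = -183/16*γ1 - 305/144*γ2
Summing the partial products and collecting blades:
Answer: -1103/96*γ1 - 691/288*γ2


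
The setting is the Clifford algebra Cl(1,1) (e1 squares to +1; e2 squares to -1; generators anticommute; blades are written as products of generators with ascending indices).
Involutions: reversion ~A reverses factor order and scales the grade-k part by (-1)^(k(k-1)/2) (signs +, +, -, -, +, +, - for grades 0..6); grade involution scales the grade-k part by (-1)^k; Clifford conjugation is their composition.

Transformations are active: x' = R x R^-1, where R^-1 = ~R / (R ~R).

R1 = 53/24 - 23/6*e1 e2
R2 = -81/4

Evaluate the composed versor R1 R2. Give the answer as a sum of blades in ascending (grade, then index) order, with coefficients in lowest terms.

Distribute over the terms of R2 (each basis-blade product reordered to ascending indices, repeated generators contracted through their squares):
R1 (-81/4) = -1431/32 + 621/8*e1 e2
Answer: -1431/32 + 621/8*e1 e2


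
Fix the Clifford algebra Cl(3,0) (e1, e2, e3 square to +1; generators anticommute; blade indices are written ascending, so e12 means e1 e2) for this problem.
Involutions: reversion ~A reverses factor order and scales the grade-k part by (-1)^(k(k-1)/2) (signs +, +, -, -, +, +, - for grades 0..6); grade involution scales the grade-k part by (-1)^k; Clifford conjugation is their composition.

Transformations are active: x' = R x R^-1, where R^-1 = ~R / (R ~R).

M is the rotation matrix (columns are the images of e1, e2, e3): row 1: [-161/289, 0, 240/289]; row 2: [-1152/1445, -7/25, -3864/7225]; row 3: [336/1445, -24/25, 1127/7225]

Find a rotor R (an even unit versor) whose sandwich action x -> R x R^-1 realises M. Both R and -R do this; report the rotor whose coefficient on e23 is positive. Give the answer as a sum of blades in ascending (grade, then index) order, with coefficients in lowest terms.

Method: write R = a + b12*e12 + b13*e13 + b23*e23 with a^2 + b12^2 + b13^2 + b23^2 = 1 (so R^-1 = ~R). Expanding the columns R e_j ~R gives tr M = 4a^2 - 1 and, from the antisymmetric part, M21 - M12 = -4a*b12, M13 - M31 = 4a*b13, M32 - M23 = -4a*b23.
Here tr M = -4921/7225, so a^2 = (1 + tr M)/4 = 576/7225 and a = ±24/85. Taking a = 24/85: M21 - M12 = -1152/1445, M13 - M31 = 864/1445, M32 - M23 = -3072/7225, giving b12 = 12/17, b13 = 9/17, b23 = 32/85, i.e. R = 24/85 + 12/17*e12 + 9/17*e13 + 32/85*e23.
Its e23 coefficient is already positive.
Answer: 24/85 + 12/17*e12 + 9/17*e13 + 32/85*e23. Uniqueness: Spin(3) -> SO(3) maps R and -R to the same rotation of trace -4921/7225; fixing the sign of the e23 coefficient removes the ambiguity.


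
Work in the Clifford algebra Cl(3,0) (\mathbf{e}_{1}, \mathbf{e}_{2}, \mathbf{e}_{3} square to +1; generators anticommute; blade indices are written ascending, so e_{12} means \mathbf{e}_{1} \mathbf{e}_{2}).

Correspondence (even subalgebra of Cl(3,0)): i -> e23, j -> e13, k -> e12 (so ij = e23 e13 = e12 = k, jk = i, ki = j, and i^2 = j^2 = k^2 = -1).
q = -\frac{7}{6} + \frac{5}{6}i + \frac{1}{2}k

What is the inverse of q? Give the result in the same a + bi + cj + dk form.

In blades: q = -\frac{7}{6} + \frac{1}{2} e_{12} + \frac{5}{6} e_{23}.
With qbar = -\frac{7}{6} - \frac{1}{2} e_{12} - \frac{5}{6} e_{23} (scalar fixed, mapped units negated), q qbar = \frac{83}{36} (the sum of squared coefficients), so q^-1 = qbar / (\frac{83}{36}) = -\frac{42}{83} - \frac{18}{83} e_{12} - \frac{30}{83} e_{23}; translating back:
Answer: -\frac{42}{83} - \frac{30}{83}i - \frac{18}{83}k


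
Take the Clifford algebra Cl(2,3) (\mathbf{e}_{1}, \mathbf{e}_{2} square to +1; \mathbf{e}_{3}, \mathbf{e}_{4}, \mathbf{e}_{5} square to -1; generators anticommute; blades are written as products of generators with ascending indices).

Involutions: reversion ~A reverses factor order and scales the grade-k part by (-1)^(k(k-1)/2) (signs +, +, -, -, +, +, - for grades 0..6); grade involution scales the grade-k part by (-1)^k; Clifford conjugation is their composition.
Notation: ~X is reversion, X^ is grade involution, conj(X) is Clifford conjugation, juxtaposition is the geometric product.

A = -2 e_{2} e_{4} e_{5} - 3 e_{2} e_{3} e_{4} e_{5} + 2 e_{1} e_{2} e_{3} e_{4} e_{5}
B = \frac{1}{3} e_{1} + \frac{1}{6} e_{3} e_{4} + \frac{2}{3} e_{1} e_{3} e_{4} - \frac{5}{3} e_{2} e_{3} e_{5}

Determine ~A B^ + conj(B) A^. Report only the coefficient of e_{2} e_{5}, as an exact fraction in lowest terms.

first term: 5 e_{4} - \frac{10}{3} e_{1} e_{4} + \frac{11}{6} e_{2} e_{5} - \frac{10}{3} e_{3} e_{4} - \frac{7}{3} e_{1} e_{2} e_{5} + \frac{1}{3} e_{2} e_{3} e_{5} + \frac{4}{3} e_{1} e_{2} e_{3} e_{5} + \frac{2}{3} e_{1} e_{2} e_{4} e_{5} - \frac{2}{3} e_{2} e_{3} e_{4} e_{5} + e_{1} e_{2} e_{3} e_{4} e_{5}
second term: 5 e_{4} - \frac{10}{3} e_{1} e_{4} + \frac{5}{6} e_{2} e_{5} - \frac{10}{3} e_{3} e_{4} + \frac{5}{3} e_{1} e_{2} e_{5} + \frac{1}{3} e_{2} e_{3} e_{5} - \frac{4}{3} e_{1} e_{2} e_{3} e_{5} - \frac{2}{3} e_{1} e_{2} e_{4} e_{5} + \frac{2}{3} e_{2} e_{3} e_{4} e_{5} + e_{1} e_{2} e_{3} e_{4} e_{5}
Answer: \frac{8}{3}


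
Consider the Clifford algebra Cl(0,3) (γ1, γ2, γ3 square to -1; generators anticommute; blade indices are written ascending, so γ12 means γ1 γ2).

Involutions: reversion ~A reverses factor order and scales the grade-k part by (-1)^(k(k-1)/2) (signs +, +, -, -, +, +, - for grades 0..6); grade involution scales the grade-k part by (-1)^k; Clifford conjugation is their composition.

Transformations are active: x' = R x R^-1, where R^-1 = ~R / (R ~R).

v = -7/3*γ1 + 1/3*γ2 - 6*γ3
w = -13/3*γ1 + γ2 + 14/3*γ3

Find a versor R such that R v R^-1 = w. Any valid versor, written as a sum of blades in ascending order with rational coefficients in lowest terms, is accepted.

Construction: equal norms (both -374/9) license R = v + w = -20/3*γ1 + 4/3*γ2 - 4/3*γ3 — nothing changes along that direction, while (v - w)/2 changes sign, so v maps onto w.
Answer: -20/3*γ1 + 4/3*γ2 - 4/3*γ3


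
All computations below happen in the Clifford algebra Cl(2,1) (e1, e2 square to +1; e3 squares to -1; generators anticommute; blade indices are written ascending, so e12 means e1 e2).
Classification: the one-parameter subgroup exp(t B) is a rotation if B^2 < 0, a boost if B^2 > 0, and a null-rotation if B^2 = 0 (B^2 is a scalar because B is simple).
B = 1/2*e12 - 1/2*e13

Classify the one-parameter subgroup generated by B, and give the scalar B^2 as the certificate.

B^2 term by term: the squares give (1/2)^2*(e12)^2 + (-1/2)^2*(e13)^2 = 1/4*(-1) + 1/4*(+1) = 0 (each basis 2-blade squares to minus the product of its generators' squares); cross terms between blades sharing an index anticommute and cancel. So B^2 = 0.
Answer: null-rotation, certificate B^2 = 0. Why this suffices: the scalar 0 survives any versor conjugation, so its sign alone determines the class however B is presented.


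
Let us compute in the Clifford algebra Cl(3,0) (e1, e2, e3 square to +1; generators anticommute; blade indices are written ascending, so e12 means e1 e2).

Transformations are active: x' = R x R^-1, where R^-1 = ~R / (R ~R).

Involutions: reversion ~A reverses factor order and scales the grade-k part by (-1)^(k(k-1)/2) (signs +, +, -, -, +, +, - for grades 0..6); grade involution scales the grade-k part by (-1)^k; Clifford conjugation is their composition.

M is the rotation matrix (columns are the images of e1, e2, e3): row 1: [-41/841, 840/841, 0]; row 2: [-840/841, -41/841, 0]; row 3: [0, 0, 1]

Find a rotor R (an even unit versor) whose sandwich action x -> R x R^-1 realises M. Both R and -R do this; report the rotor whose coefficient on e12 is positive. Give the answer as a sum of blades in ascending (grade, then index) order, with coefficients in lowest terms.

Method: write R = a + b12*e12 + b13*e13 + b23*e23 with a^2 + b12^2 + b13^2 + b23^2 = 1 (so R^-1 = ~R). Expanding the columns R e_j ~R gives tr M = 4a^2 - 1 and, from the antisymmetric part, M21 - M12 = -4a*b12, M13 - M31 = 4a*b13, M32 - M23 = -4a*b23.
Here tr M = 759/841, so a^2 = (1 + tr M)/4 = 400/841 and a = ±20/29. Taking a = 20/29: M21 - M12 = -1680/841, M13 - M31 = 0, M32 - M23 = 0, giving b12 = 21/29, b13 = 0, b23 = 0, i.e. R = 20/29 + 21/29*e12.
Its e12 coefficient is already positive.
Answer: 20/29 + 21/29*e12. Note: both R and -R realise this M (trace 759/841); the covering map identifies them, and the e12-coefficient sign is the tie-breaker.


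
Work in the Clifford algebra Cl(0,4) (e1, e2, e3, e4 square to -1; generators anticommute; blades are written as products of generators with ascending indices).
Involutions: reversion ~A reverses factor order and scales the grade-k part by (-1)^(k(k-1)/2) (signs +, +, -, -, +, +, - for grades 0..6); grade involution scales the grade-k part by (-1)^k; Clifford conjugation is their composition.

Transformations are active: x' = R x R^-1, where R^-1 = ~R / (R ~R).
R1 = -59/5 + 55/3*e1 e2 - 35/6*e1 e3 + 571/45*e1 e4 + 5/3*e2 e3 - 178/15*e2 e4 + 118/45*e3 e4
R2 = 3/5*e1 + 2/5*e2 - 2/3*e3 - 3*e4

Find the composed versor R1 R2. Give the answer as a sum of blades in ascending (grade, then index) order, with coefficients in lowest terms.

Distribute over the terms of R2 (each basis-blade product reordered to ascending indices, repeated generators contracted through their squares):
R1 (3/5*e1) = -177/25*e1 + 11*e2 - 7/2*e3 + 571/75*e4 + e1 e2 e3 - 178/25*e1 e2 e4 + 118/75*e1 e3 e4
R1 (2/5*e2) = -22/3*e1 - 118/25*e2 + 2/3*e3 - 356/75*e4 + 7/3*e1 e2 e3 - 1142/225*e1 e2 e4 + 236/225*e2 e3 e4
R1 (-2/3*e3) = -35/9*e1 + 10/9*e2 + 118/15*e3 - 236/135*e4 - 110/9*e1 e2 e3 + 1142/135*e1 e3 e4 - 356/45*e2 e3 e4
R1 (-3*e4) = 571/15*e1 - 178/5*e2 + 118/15*e3 + 177/5*e4 - 55*e1 e2 e4 + 35/2*e1 e3 e4 - 5*e2 e3 e4
Summing the partial products and collecting blades:
Answer: 4447/225*e1 - 6347/225*e2 + 129/10*e3 + 986/27*e4 - 80/9*e1 e2 e3 - 15119/225*e1 e2 e4 + 37169/1350*e1 e3 e4 - 2669/225*e2 e3 e4


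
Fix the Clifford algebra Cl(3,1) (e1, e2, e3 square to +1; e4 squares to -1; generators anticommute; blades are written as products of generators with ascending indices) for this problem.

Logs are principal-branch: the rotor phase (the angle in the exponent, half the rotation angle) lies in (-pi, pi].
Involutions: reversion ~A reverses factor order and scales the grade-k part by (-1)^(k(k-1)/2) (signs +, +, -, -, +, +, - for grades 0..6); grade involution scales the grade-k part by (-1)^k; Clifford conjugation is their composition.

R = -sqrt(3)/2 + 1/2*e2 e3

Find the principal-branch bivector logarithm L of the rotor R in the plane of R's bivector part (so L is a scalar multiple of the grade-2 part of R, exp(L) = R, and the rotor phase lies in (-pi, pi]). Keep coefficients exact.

The scalar part of R is -sqrt(3)/2, which fixes the principal-branch rotor phase; the unit plane is then the bivector part divided by the sine of that phase, and L is that plane scaled by the phase.
Concretely: cos(phase) = -sqrt(3)/2 gives phase = ±5*pi/6, and since phase/sin(phase) is even the sign is immaterial: L = (phase/sin(phase)) * <R>_2 = (5*pi/3) * <R>_2.
Answer: 5*pi/6*e2 e3
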